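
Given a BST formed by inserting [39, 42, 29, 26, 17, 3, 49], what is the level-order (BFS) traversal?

Tree insertion order: [39, 42, 29, 26, 17, 3, 49]
Tree (level-order array): [39, 29, 42, 26, None, None, 49, 17, None, None, None, 3]
BFS from the root, enqueuing left then right child of each popped node:
  queue [39] -> pop 39, enqueue [29, 42], visited so far: [39]
  queue [29, 42] -> pop 29, enqueue [26], visited so far: [39, 29]
  queue [42, 26] -> pop 42, enqueue [49], visited so far: [39, 29, 42]
  queue [26, 49] -> pop 26, enqueue [17], visited so far: [39, 29, 42, 26]
  queue [49, 17] -> pop 49, enqueue [none], visited so far: [39, 29, 42, 26, 49]
  queue [17] -> pop 17, enqueue [3], visited so far: [39, 29, 42, 26, 49, 17]
  queue [3] -> pop 3, enqueue [none], visited so far: [39, 29, 42, 26, 49, 17, 3]
Result: [39, 29, 42, 26, 49, 17, 3]


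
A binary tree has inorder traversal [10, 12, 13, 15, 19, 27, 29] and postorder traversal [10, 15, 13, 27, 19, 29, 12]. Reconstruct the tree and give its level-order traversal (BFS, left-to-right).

Inorder:   [10, 12, 13, 15, 19, 27, 29]
Postorder: [10, 15, 13, 27, 19, 29, 12]
Algorithm: postorder visits root last, so walk postorder right-to-left;
each value is the root of the current inorder slice — split it at that
value, recurse on the right subtree first, then the left.
Recursive splits:
  root=12; inorder splits into left=[10], right=[13, 15, 19, 27, 29]
  root=29; inorder splits into left=[13, 15, 19, 27], right=[]
  root=19; inorder splits into left=[13, 15], right=[27]
  root=27; inorder splits into left=[], right=[]
  root=13; inorder splits into left=[], right=[15]
  root=15; inorder splits into left=[], right=[]
  root=10; inorder splits into left=[], right=[]
Reconstructed level-order: [12, 10, 29, 19, 13, 27, 15]


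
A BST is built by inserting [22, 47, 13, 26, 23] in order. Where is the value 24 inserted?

Starting tree (level order): [22, 13, 47, None, None, 26, None, 23]
Insertion path: 22 -> 47 -> 26 -> 23
Result: insert 24 as right child of 23
Final tree (level order): [22, 13, 47, None, None, 26, None, 23, None, None, 24]


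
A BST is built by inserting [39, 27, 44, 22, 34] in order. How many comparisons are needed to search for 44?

Search path for 44: 39 -> 44
Found: True
Comparisons: 2


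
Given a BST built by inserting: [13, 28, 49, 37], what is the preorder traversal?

Tree insertion order: [13, 28, 49, 37]
Tree (level-order array): [13, None, 28, None, 49, 37]
Preorder traversal: [13, 28, 49, 37]


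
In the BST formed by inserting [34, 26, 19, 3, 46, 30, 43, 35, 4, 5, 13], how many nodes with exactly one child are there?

Tree built from: [34, 26, 19, 3, 46, 30, 43, 35, 4, 5, 13]
Tree (level-order array): [34, 26, 46, 19, 30, 43, None, 3, None, None, None, 35, None, None, 4, None, None, None, 5, None, 13]
Rule: These are nodes with exactly 1 non-null child.
Per-node child counts:
  node 34: 2 child(ren)
  node 26: 2 child(ren)
  node 19: 1 child(ren)
  node 3: 1 child(ren)
  node 4: 1 child(ren)
  node 5: 1 child(ren)
  node 13: 0 child(ren)
  node 30: 0 child(ren)
  node 46: 1 child(ren)
  node 43: 1 child(ren)
  node 35: 0 child(ren)
Matching nodes: [19, 3, 4, 5, 46, 43]
Count of nodes with exactly one child: 6


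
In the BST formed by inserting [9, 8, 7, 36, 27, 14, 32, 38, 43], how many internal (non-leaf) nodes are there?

Tree built from: [9, 8, 7, 36, 27, 14, 32, 38, 43]
Tree (level-order array): [9, 8, 36, 7, None, 27, 38, None, None, 14, 32, None, 43]
Rule: An internal node has at least one child.
Per-node child counts:
  node 9: 2 child(ren)
  node 8: 1 child(ren)
  node 7: 0 child(ren)
  node 36: 2 child(ren)
  node 27: 2 child(ren)
  node 14: 0 child(ren)
  node 32: 0 child(ren)
  node 38: 1 child(ren)
  node 43: 0 child(ren)
Matching nodes: [9, 8, 36, 27, 38]
Count of internal (non-leaf) nodes: 5


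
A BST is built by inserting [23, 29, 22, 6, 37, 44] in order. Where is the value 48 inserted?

Starting tree (level order): [23, 22, 29, 6, None, None, 37, None, None, None, 44]
Insertion path: 23 -> 29 -> 37 -> 44
Result: insert 48 as right child of 44
Final tree (level order): [23, 22, 29, 6, None, None, 37, None, None, None, 44, None, 48]


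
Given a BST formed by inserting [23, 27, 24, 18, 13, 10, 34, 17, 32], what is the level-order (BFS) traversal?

Tree insertion order: [23, 27, 24, 18, 13, 10, 34, 17, 32]
Tree (level-order array): [23, 18, 27, 13, None, 24, 34, 10, 17, None, None, 32]
BFS from the root, enqueuing left then right child of each popped node:
  queue [23] -> pop 23, enqueue [18, 27], visited so far: [23]
  queue [18, 27] -> pop 18, enqueue [13], visited so far: [23, 18]
  queue [27, 13] -> pop 27, enqueue [24, 34], visited so far: [23, 18, 27]
  queue [13, 24, 34] -> pop 13, enqueue [10, 17], visited so far: [23, 18, 27, 13]
  queue [24, 34, 10, 17] -> pop 24, enqueue [none], visited so far: [23, 18, 27, 13, 24]
  queue [34, 10, 17] -> pop 34, enqueue [32], visited so far: [23, 18, 27, 13, 24, 34]
  queue [10, 17, 32] -> pop 10, enqueue [none], visited so far: [23, 18, 27, 13, 24, 34, 10]
  queue [17, 32] -> pop 17, enqueue [none], visited so far: [23, 18, 27, 13, 24, 34, 10, 17]
  queue [32] -> pop 32, enqueue [none], visited so far: [23, 18, 27, 13, 24, 34, 10, 17, 32]
Result: [23, 18, 27, 13, 24, 34, 10, 17, 32]


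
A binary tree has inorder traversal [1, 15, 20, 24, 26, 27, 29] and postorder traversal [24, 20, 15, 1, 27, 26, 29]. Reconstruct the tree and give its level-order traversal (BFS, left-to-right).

Inorder:   [1, 15, 20, 24, 26, 27, 29]
Postorder: [24, 20, 15, 1, 27, 26, 29]
Algorithm: postorder visits root last, so walk postorder right-to-left;
each value is the root of the current inorder slice — split it at that
value, recurse on the right subtree first, then the left.
Recursive splits:
  root=29; inorder splits into left=[1, 15, 20, 24, 26, 27], right=[]
  root=26; inorder splits into left=[1, 15, 20, 24], right=[27]
  root=27; inorder splits into left=[], right=[]
  root=1; inorder splits into left=[], right=[15, 20, 24]
  root=15; inorder splits into left=[], right=[20, 24]
  root=20; inorder splits into left=[], right=[24]
  root=24; inorder splits into left=[], right=[]
Reconstructed level-order: [29, 26, 1, 27, 15, 20, 24]


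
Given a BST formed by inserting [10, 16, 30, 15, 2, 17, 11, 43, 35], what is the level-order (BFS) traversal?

Tree insertion order: [10, 16, 30, 15, 2, 17, 11, 43, 35]
Tree (level-order array): [10, 2, 16, None, None, 15, 30, 11, None, 17, 43, None, None, None, None, 35]
BFS from the root, enqueuing left then right child of each popped node:
  queue [10] -> pop 10, enqueue [2, 16], visited so far: [10]
  queue [2, 16] -> pop 2, enqueue [none], visited so far: [10, 2]
  queue [16] -> pop 16, enqueue [15, 30], visited so far: [10, 2, 16]
  queue [15, 30] -> pop 15, enqueue [11], visited so far: [10, 2, 16, 15]
  queue [30, 11] -> pop 30, enqueue [17, 43], visited so far: [10, 2, 16, 15, 30]
  queue [11, 17, 43] -> pop 11, enqueue [none], visited so far: [10, 2, 16, 15, 30, 11]
  queue [17, 43] -> pop 17, enqueue [none], visited so far: [10, 2, 16, 15, 30, 11, 17]
  queue [43] -> pop 43, enqueue [35], visited so far: [10, 2, 16, 15, 30, 11, 17, 43]
  queue [35] -> pop 35, enqueue [none], visited so far: [10, 2, 16, 15, 30, 11, 17, 43, 35]
Result: [10, 2, 16, 15, 30, 11, 17, 43, 35]


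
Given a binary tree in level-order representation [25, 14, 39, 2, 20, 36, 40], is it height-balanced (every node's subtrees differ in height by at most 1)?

Tree (level-order array): [25, 14, 39, 2, 20, 36, 40]
Definition: a tree is height-balanced if, at every node, |h(left) - h(right)| <= 1 (empty subtree has height -1).
Bottom-up per-node check:
  node 2: h_left=-1, h_right=-1, diff=0 [OK], height=0
  node 20: h_left=-1, h_right=-1, diff=0 [OK], height=0
  node 14: h_left=0, h_right=0, diff=0 [OK], height=1
  node 36: h_left=-1, h_right=-1, diff=0 [OK], height=0
  node 40: h_left=-1, h_right=-1, diff=0 [OK], height=0
  node 39: h_left=0, h_right=0, diff=0 [OK], height=1
  node 25: h_left=1, h_right=1, diff=0 [OK], height=2
All nodes satisfy the balance condition.
Result: Balanced


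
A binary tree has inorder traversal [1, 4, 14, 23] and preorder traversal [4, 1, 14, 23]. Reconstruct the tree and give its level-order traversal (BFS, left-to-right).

Inorder:  [1, 4, 14, 23]
Preorder: [4, 1, 14, 23]
Algorithm: preorder visits root first, so consume preorder in order;
for each root, split the current inorder slice at that value into
left-subtree inorder and right-subtree inorder, then recurse.
Recursive splits:
  root=4; inorder splits into left=[1], right=[14, 23]
  root=1; inorder splits into left=[], right=[]
  root=14; inorder splits into left=[], right=[23]
  root=23; inorder splits into left=[], right=[]
Reconstructed level-order: [4, 1, 14, 23]


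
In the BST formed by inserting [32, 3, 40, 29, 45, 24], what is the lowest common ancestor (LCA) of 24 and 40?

Tree insertion order: [32, 3, 40, 29, 45, 24]
Tree (level-order array): [32, 3, 40, None, 29, None, 45, 24]
In a BST, the LCA of p=24, q=40 is the first node v on the
root-to-leaf path with p <= v <= q (go left if both < v, right if both > v).
Walk from root:
  at 32: 24 <= 32 <= 40, this is the LCA
LCA = 32


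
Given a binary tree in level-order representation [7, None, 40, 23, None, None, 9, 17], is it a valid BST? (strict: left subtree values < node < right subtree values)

Level-order array: [7, None, 40, 23, None, None, 9, 17]
Validate using subtree bounds (lo, hi): at each node, require lo < value < hi,
then recurse left with hi=value and right with lo=value.
Preorder trace (stopping at first violation):
  at node 7 with bounds (-inf, +inf): OK
  at node 40 with bounds (7, +inf): OK
  at node 23 with bounds (7, 40): OK
  at node 9 with bounds (23, 40): VIOLATION
Node 9 violates its bound: not (23 < 9 < 40).
Result: Not a valid BST


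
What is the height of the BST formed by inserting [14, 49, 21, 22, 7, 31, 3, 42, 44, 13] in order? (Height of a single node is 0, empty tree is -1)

Insertion order: [14, 49, 21, 22, 7, 31, 3, 42, 44, 13]
Tree (level-order array): [14, 7, 49, 3, 13, 21, None, None, None, None, None, None, 22, None, 31, None, 42, None, 44]
Compute height bottom-up (empty subtree = -1):
  height(3) = 1 + max(-1, -1) = 0
  height(13) = 1 + max(-1, -1) = 0
  height(7) = 1 + max(0, 0) = 1
  height(44) = 1 + max(-1, -1) = 0
  height(42) = 1 + max(-1, 0) = 1
  height(31) = 1 + max(-1, 1) = 2
  height(22) = 1 + max(-1, 2) = 3
  height(21) = 1 + max(-1, 3) = 4
  height(49) = 1 + max(4, -1) = 5
  height(14) = 1 + max(1, 5) = 6
Height = 6


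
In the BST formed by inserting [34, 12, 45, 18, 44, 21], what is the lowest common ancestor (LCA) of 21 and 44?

Tree insertion order: [34, 12, 45, 18, 44, 21]
Tree (level-order array): [34, 12, 45, None, 18, 44, None, None, 21]
In a BST, the LCA of p=21, q=44 is the first node v on the
root-to-leaf path with p <= v <= q (go left if both < v, right if both > v).
Walk from root:
  at 34: 21 <= 34 <= 44, this is the LCA
LCA = 34


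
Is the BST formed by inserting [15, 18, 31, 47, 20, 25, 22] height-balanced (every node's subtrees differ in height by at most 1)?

Tree (level-order array): [15, None, 18, None, 31, 20, 47, None, 25, None, None, 22]
Definition: a tree is height-balanced if, at every node, |h(left) - h(right)| <= 1 (empty subtree has height -1).
Bottom-up per-node check:
  node 22: h_left=-1, h_right=-1, diff=0 [OK], height=0
  node 25: h_left=0, h_right=-1, diff=1 [OK], height=1
  node 20: h_left=-1, h_right=1, diff=2 [FAIL (|-1-1|=2 > 1)], height=2
  node 47: h_left=-1, h_right=-1, diff=0 [OK], height=0
  node 31: h_left=2, h_right=0, diff=2 [FAIL (|2-0|=2 > 1)], height=3
  node 18: h_left=-1, h_right=3, diff=4 [FAIL (|-1-3|=4 > 1)], height=4
  node 15: h_left=-1, h_right=4, diff=5 [FAIL (|-1-4|=5 > 1)], height=5
Node 20 violates the condition: |-1 - 1| = 2 > 1.
Result: Not balanced


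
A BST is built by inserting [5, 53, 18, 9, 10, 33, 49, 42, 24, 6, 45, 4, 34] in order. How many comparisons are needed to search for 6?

Search path for 6: 5 -> 53 -> 18 -> 9 -> 6
Found: True
Comparisons: 5


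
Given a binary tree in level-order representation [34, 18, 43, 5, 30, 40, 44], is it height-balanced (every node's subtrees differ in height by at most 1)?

Tree (level-order array): [34, 18, 43, 5, 30, 40, 44]
Definition: a tree is height-balanced if, at every node, |h(left) - h(right)| <= 1 (empty subtree has height -1).
Bottom-up per-node check:
  node 5: h_left=-1, h_right=-1, diff=0 [OK], height=0
  node 30: h_left=-1, h_right=-1, diff=0 [OK], height=0
  node 18: h_left=0, h_right=0, diff=0 [OK], height=1
  node 40: h_left=-1, h_right=-1, diff=0 [OK], height=0
  node 44: h_left=-1, h_right=-1, diff=0 [OK], height=0
  node 43: h_left=0, h_right=0, diff=0 [OK], height=1
  node 34: h_left=1, h_right=1, diff=0 [OK], height=2
All nodes satisfy the balance condition.
Result: Balanced


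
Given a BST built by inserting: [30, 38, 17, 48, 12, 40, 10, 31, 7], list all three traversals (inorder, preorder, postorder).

Tree insertion order: [30, 38, 17, 48, 12, 40, 10, 31, 7]
Tree (level-order array): [30, 17, 38, 12, None, 31, 48, 10, None, None, None, 40, None, 7]
Inorder (L, root, R): [7, 10, 12, 17, 30, 31, 38, 40, 48]
Preorder (root, L, R): [30, 17, 12, 10, 7, 38, 31, 48, 40]
Postorder (L, R, root): [7, 10, 12, 17, 31, 40, 48, 38, 30]


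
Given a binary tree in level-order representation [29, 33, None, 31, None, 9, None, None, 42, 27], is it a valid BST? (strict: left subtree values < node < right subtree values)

Level-order array: [29, 33, None, 31, None, 9, None, None, 42, 27]
Validate using subtree bounds (lo, hi): at each node, require lo < value < hi,
then recurse left with hi=value and right with lo=value.
Preorder trace (stopping at first violation):
  at node 29 with bounds (-inf, +inf): OK
  at node 33 with bounds (-inf, 29): VIOLATION
Node 33 violates its bound: not (-inf < 33 < 29).
Result: Not a valid BST


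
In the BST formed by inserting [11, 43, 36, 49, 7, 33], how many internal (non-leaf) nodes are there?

Tree built from: [11, 43, 36, 49, 7, 33]
Tree (level-order array): [11, 7, 43, None, None, 36, 49, 33]
Rule: An internal node has at least one child.
Per-node child counts:
  node 11: 2 child(ren)
  node 7: 0 child(ren)
  node 43: 2 child(ren)
  node 36: 1 child(ren)
  node 33: 0 child(ren)
  node 49: 0 child(ren)
Matching nodes: [11, 43, 36]
Count of internal (non-leaf) nodes: 3


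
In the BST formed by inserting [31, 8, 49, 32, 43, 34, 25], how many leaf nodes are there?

Tree built from: [31, 8, 49, 32, 43, 34, 25]
Tree (level-order array): [31, 8, 49, None, 25, 32, None, None, None, None, 43, 34]
Rule: A leaf has 0 children.
Per-node child counts:
  node 31: 2 child(ren)
  node 8: 1 child(ren)
  node 25: 0 child(ren)
  node 49: 1 child(ren)
  node 32: 1 child(ren)
  node 43: 1 child(ren)
  node 34: 0 child(ren)
Matching nodes: [25, 34]
Count of leaf nodes: 2


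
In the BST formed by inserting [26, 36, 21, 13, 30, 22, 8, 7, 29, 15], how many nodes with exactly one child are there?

Tree built from: [26, 36, 21, 13, 30, 22, 8, 7, 29, 15]
Tree (level-order array): [26, 21, 36, 13, 22, 30, None, 8, 15, None, None, 29, None, 7]
Rule: These are nodes with exactly 1 non-null child.
Per-node child counts:
  node 26: 2 child(ren)
  node 21: 2 child(ren)
  node 13: 2 child(ren)
  node 8: 1 child(ren)
  node 7: 0 child(ren)
  node 15: 0 child(ren)
  node 22: 0 child(ren)
  node 36: 1 child(ren)
  node 30: 1 child(ren)
  node 29: 0 child(ren)
Matching nodes: [8, 36, 30]
Count of nodes with exactly one child: 3


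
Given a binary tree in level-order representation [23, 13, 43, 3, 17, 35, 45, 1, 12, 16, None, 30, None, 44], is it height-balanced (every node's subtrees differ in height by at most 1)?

Tree (level-order array): [23, 13, 43, 3, 17, 35, 45, 1, 12, 16, None, 30, None, 44]
Definition: a tree is height-balanced if, at every node, |h(left) - h(right)| <= 1 (empty subtree has height -1).
Bottom-up per-node check:
  node 1: h_left=-1, h_right=-1, diff=0 [OK], height=0
  node 12: h_left=-1, h_right=-1, diff=0 [OK], height=0
  node 3: h_left=0, h_right=0, diff=0 [OK], height=1
  node 16: h_left=-1, h_right=-1, diff=0 [OK], height=0
  node 17: h_left=0, h_right=-1, diff=1 [OK], height=1
  node 13: h_left=1, h_right=1, diff=0 [OK], height=2
  node 30: h_left=-1, h_right=-1, diff=0 [OK], height=0
  node 35: h_left=0, h_right=-1, diff=1 [OK], height=1
  node 44: h_left=-1, h_right=-1, diff=0 [OK], height=0
  node 45: h_left=0, h_right=-1, diff=1 [OK], height=1
  node 43: h_left=1, h_right=1, diff=0 [OK], height=2
  node 23: h_left=2, h_right=2, diff=0 [OK], height=3
All nodes satisfy the balance condition.
Result: Balanced


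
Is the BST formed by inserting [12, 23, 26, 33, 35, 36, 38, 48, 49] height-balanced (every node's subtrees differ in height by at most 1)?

Tree (level-order array): [12, None, 23, None, 26, None, 33, None, 35, None, 36, None, 38, None, 48, None, 49]
Definition: a tree is height-balanced if, at every node, |h(left) - h(right)| <= 1 (empty subtree has height -1).
Bottom-up per-node check:
  node 49: h_left=-1, h_right=-1, diff=0 [OK], height=0
  node 48: h_left=-1, h_right=0, diff=1 [OK], height=1
  node 38: h_left=-1, h_right=1, diff=2 [FAIL (|-1-1|=2 > 1)], height=2
  node 36: h_left=-1, h_right=2, diff=3 [FAIL (|-1-2|=3 > 1)], height=3
  node 35: h_left=-1, h_right=3, diff=4 [FAIL (|-1-3|=4 > 1)], height=4
  node 33: h_left=-1, h_right=4, diff=5 [FAIL (|-1-4|=5 > 1)], height=5
  node 26: h_left=-1, h_right=5, diff=6 [FAIL (|-1-5|=6 > 1)], height=6
  node 23: h_left=-1, h_right=6, diff=7 [FAIL (|-1-6|=7 > 1)], height=7
  node 12: h_left=-1, h_right=7, diff=8 [FAIL (|-1-7|=8 > 1)], height=8
Node 38 violates the condition: |-1 - 1| = 2 > 1.
Result: Not balanced


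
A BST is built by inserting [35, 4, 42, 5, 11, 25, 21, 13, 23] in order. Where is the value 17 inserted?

Starting tree (level order): [35, 4, 42, None, 5, None, None, None, 11, None, 25, 21, None, 13, 23]
Insertion path: 35 -> 4 -> 5 -> 11 -> 25 -> 21 -> 13
Result: insert 17 as right child of 13
Final tree (level order): [35, 4, 42, None, 5, None, None, None, 11, None, 25, 21, None, 13, 23, None, 17]


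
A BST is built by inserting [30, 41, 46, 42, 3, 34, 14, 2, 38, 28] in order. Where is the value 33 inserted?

Starting tree (level order): [30, 3, 41, 2, 14, 34, 46, None, None, None, 28, None, 38, 42]
Insertion path: 30 -> 41 -> 34
Result: insert 33 as left child of 34
Final tree (level order): [30, 3, 41, 2, 14, 34, 46, None, None, None, 28, 33, 38, 42]


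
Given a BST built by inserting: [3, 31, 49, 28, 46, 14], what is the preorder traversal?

Tree insertion order: [3, 31, 49, 28, 46, 14]
Tree (level-order array): [3, None, 31, 28, 49, 14, None, 46]
Preorder traversal: [3, 31, 28, 14, 49, 46]


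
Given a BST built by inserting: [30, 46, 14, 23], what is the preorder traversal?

Tree insertion order: [30, 46, 14, 23]
Tree (level-order array): [30, 14, 46, None, 23]
Preorder traversal: [30, 14, 23, 46]


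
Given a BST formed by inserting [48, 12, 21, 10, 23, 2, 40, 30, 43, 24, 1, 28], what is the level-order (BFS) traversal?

Tree insertion order: [48, 12, 21, 10, 23, 2, 40, 30, 43, 24, 1, 28]
Tree (level-order array): [48, 12, None, 10, 21, 2, None, None, 23, 1, None, None, 40, None, None, 30, 43, 24, None, None, None, None, 28]
BFS from the root, enqueuing left then right child of each popped node:
  queue [48] -> pop 48, enqueue [12], visited so far: [48]
  queue [12] -> pop 12, enqueue [10, 21], visited so far: [48, 12]
  queue [10, 21] -> pop 10, enqueue [2], visited so far: [48, 12, 10]
  queue [21, 2] -> pop 21, enqueue [23], visited so far: [48, 12, 10, 21]
  queue [2, 23] -> pop 2, enqueue [1], visited so far: [48, 12, 10, 21, 2]
  queue [23, 1] -> pop 23, enqueue [40], visited so far: [48, 12, 10, 21, 2, 23]
  queue [1, 40] -> pop 1, enqueue [none], visited so far: [48, 12, 10, 21, 2, 23, 1]
  queue [40] -> pop 40, enqueue [30, 43], visited so far: [48, 12, 10, 21, 2, 23, 1, 40]
  queue [30, 43] -> pop 30, enqueue [24], visited so far: [48, 12, 10, 21, 2, 23, 1, 40, 30]
  queue [43, 24] -> pop 43, enqueue [none], visited so far: [48, 12, 10, 21, 2, 23, 1, 40, 30, 43]
  queue [24] -> pop 24, enqueue [28], visited so far: [48, 12, 10, 21, 2, 23, 1, 40, 30, 43, 24]
  queue [28] -> pop 28, enqueue [none], visited so far: [48, 12, 10, 21, 2, 23, 1, 40, 30, 43, 24, 28]
Result: [48, 12, 10, 21, 2, 23, 1, 40, 30, 43, 24, 28]


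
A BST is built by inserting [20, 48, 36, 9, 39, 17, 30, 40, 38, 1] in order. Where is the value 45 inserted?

Starting tree (level order): [20, 9, 48, 1, 17, 36, None, None, None, None, None, 30, 39, None, None, 38, 40]
Insertion path: 20 -> 48 -> 36 -> 39 -> 40
Result: insert 45 as right child of 40
Final tree (level order): [20, 9, 48, 1, 17, 36, None, None, None, None, None, 30, 39, None, None, 38, 40, None, None, None, 45]


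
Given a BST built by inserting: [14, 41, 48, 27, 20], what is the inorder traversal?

Tree insertion order: [14, 41, 48, 27, 20]
Tree (level-order array): [14, None, 41, 27, 48, 20]
Inorder traversal: [14, 20, 27, 41, 48]


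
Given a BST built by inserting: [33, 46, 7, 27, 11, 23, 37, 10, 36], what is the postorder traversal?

Tree insertion order: [33, 46, 7, 27, 11, 23, 37, 10, 36]
Tree (level-order array): [33, 7, 46, None, 27, 37, None, 11, None, 36, None, 10, 23]
Postorder traversal: [10, 23, 11, 27, 7, 36, 37, 46, 33]


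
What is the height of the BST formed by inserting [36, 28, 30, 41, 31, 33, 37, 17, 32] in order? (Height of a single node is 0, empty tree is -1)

Insertion order: [36, 28, 30, 41, 31, 33, 37, 17, 32]
Tree (level-order array): [36, 28, 41, 17, 30, 37, None, None, None, None, 31, None, None, None, 33, 32]
Compute height bottom-up (empty subtree = -1):
  height(17) = 1 + max(-1, -1) = 0
  height(32) = 1 + max(-1, -1) = 0
  height(33) = 1 + max(0, -1) = 1
  height(31) = 1 + max(-1, 1) = 2
  height(30) = 1 + max(-1, 2) = 3
  height(28) = 1 + max(0, 3) = 4
  height(37) = 1 + max(-1, -1) = 0
  height(41) = 1 + max(0, -1) = 1
  height(36) = 1 + max(4, 1) = 5
Height = 5


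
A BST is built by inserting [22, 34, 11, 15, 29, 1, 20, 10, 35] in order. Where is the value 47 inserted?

Starting tree (level order): [22, 11, 34, 1, 15, 29, 35, None, 10, None, 20]
Insertion path: 22 -> 34 -> 35
Result: insert 47 as right child of 35
Final tree (level order): [22, 11, 34, 1, 15, 29, 35, None, 10, None, 20, None, None, None, 47]


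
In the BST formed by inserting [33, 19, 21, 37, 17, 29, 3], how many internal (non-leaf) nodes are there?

Tree built from: [33, 19, 21, 37, 17, 29, 3]
Tree (level-order array): [33, 19, 37, 17, 21, None, None, 3, None, None, 29]
Rule: An internal node has at least one child.
Per-node child counts:
  node 33: 2 child(ren)
  node 19: 2 child(ren)
  node 17: 1 child(ren)
  node 3: 0 child(ren)
  node 21: 1 child(ren)
  node 29: 0 child(ren)
  node 37: 0 child(ren)
Matching nodes: [33, 19, 17, 21]
Count of internal (non-leaf) nodes: 4


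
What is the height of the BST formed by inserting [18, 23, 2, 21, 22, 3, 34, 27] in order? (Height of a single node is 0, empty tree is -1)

Insertion order: [18, 23, 2, 21, 22, 3, 34, 27]
Tree (level-order array): [18, 2, 23, None, 3, 21, 34, None, None, None, 22, 27]
Compute height bottom-up (empty subtree = -1):
  height(3) = 1 + max(-1, -1) = 0
  height(2) = 1 + max(-1, 0) = 1
  height(22) = 1 + max(-1, -1) = 0
  height(21) = 1 + max(-1, 0) = 1
  height(27) = 1 + max(-1, -1) = 0
  height(34) = 1 + max(0, -1) = 1
  height(23) = 1 + max(1, 1) = 2
  height(18) = 1 + max(1, 2) = 3
Height = 3


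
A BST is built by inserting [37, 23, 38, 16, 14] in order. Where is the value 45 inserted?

Starting tree (level order): [37, 23, 38, 16, None, None, None, 14]
Insertion path: 37 -> 38
Result: insert 45 as right child of 38
Final tree (level order): [37, 23, 38, 16, None, None, 45, 14]


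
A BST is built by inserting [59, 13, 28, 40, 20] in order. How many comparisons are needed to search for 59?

Search path for 59: 59
Found: True
Comparisons: 1


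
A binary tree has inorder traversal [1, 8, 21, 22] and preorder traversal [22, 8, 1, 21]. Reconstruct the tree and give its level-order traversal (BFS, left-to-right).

Inorder:  [1, 8, 21, 22]
Preorder: [22, 8, 1, 21]
Algorithm: preorder visits root first, so consume preorder in order;
for each root, split the current inorder slice at that value into
left-subtree inorder and right-subtree inorder, then recurse.
Recursive splits:
  root=22; inorder splits into left=[1, 8, 21], right=[]
  root=8; inorder splits into left=[1], right=[21]
  root=1; inorder splits into left=[], right=[]
  root=21; inorder splits into left=[], right=[]
Reconstructed level-order: [22, 8, 1, 21]


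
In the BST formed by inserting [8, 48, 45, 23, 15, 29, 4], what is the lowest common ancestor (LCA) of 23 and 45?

Tree insertion order: [8, 48, 45, 23, 15, 29, 4]
Tree (level-order array): [8, 4, 48, None, None, 45, None, 23, None, 15, 29]
In a BST, the LCA of p=23, q=45 is the first node v on the
root-to-leaf path with p <= v <= q (go left if both < v, right if both > v).
Walk from root:
  at 8: both 23 and 45 > 8, go right
  at 48: both 23 and 45 < 48, go left
  at 45: 23 <= 45 <= 45, this is the LCA
LCA = 45


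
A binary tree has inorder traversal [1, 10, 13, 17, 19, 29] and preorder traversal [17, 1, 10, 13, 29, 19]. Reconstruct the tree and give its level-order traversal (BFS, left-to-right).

Inorder:  [1, 10, 13, 17, 19, 29]
Preorder: [17, 1, 10, 13, 29, 19]
Algorithm: preorder visits root first, so consume preorder in order;
for each root, split the current inorder slice at that value into
left-subtree inorder and right-subtree inorder, then recurse.
Recursive splits:
  root=17; inorder splits into left=[1, 10, 13], right=[19, 29]
  root=1; inorder splits into left=[], right=[10, 13]
  root=10; inorder splits into left=[], right=[13]
  root=13; inorder splits into left=[], right=[]
  root=29; inorder splits into left=[19], right=[]
  root=19; inorder splits into left=[], right=[]
Reconstructed level-order: [17, 1, 29, 10, 19, 13]


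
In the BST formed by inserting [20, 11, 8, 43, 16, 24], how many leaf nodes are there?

Tree built from: [20, 11, 8, 43, 16, 24]
Tree (level-order array): [20, 11, 43, 8, 16, 24]
Rule: A leaf has 0 children.
Per-node child counts:
  node 20: 2 child(ren)
  node 11: 2 child(ren)
  node 8: 0 child(ren)
  node 16: 0 child(ren)
  node 43: 1 child(ren)
  node 24: 0 child(ren)
Matching nodes: [8, 16, 24]
Count of leaf nodes: 3


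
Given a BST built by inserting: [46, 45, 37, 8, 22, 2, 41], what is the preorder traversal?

Tree insertion order: [46, 45, 37, 8, 22, 2, 41]
Tree (level-order array): [46, 45, None, 37, None, 8, 41, 2, 22]
Preorder traversal: [46, 45, 37, 8, 2, 22, 41]


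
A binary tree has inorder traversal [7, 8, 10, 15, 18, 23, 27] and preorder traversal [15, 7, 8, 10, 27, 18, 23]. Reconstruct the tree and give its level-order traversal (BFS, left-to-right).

Inorder:  [7, 8, 10, 15, 18, 23, 27]
Preorder: [15, 7, 8, 10, 27, 18, 23]
Algorithm: preorder visits root first, so consume preorder in order;
for each root, split the current inorder slice at that value into
left-subtree inorder and right-subtree inorder, then recurse.
Recursive splits:
  root=15; inorder splits into left=[7, 8, 10], right=[18, 23, 27]
  root=7; inorder splits into left=[], right=[8, 10]
  root=8; inorder splits into left=[], right=[10]
  root=10; inorder splits into left=[], right=[]
  root=27; inorder splits into left=[18, 23], right=[]
  root=18; inorder splits into left=[], right=[23]
  root=23; inorder splits into left=[], right=[]
Reconstructed level-order: [15, 7, 27, 8, 18, 10, 23]


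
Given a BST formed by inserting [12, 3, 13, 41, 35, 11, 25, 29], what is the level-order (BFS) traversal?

Tree insertion order: [12, 3, 13, 41, 35, 11, 25, 29]
Tree (level-order array): [12, 3, 13, None, 11, None, 41, None, None, 35, None, 25, None, None, 29]
BFS from the root, enqueuing left then right child of each popped node:
  queue [12] -> pop 12, enqueue [3, 13], visited so far: [12]
  queue [3, 13] -> pop 3, enqueue [11], visited so far: [12, 3]
  queue [13, 11] -> pop 13, enqueue [41], visited so far: [12, 3, 13]
  queue [11, 41] -> pop 11, enqueue [none], visited so far: [12, 3, 13, 11]
  queue [41] -> pop 41, enqueue [35], visited so far: [12, 3, 13, 11, 41]
  queue [35] -> pop 35, enqueue [25], visited so far: [12, 3, 13, 11, 41, 35]
  queue [25] -> pop 25, enqueue [29], visited so far: [12, 3, 13, 11, 41, 35, 25]
  queue [29] -> pop 29, enqueue [none], visited so far: [12, 3, 13, 11, 41, 35, 25, 29]
Result: [12, 3, 13, 11, 41, 35, 25, 29]


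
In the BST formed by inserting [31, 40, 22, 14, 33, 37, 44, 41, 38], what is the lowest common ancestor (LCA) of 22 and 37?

Tree insertion order: [31, 40, 22, 14, 33, 37, 44, 41, 38]
Tree (level-order array): [31, 22, 40, 14, None, 33, 44, None, None, None, 37, 41, None, None, 38]
In a BST, the LCA of p=22, q=37 is the first node v on the
root-to-leaf path with p <= v <= q (go left if both < v, right if both > v).
Walk from root:
  at 31: 22 <= 31 <= 37, this is the LCA
LCA = 31


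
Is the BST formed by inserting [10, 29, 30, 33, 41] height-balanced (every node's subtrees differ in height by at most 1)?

Tree (level-order array): [10, None, 29, None, 30, None, 33, None, 41]
Definition: a tree is height-balanced if, at every node, |h(left) - h(right)| <= 1 (empty subtree has height -1).
Bottom-up per-node check:
  node 41: h_left=-1, h_right=-1, diff=0 [OK], height=0
  node 33: h_left=-1, h_right=0, diff=1 [OK], height=1
  node 30: h_left=-1, h_right=1, diff=2 [FAIL (|-1-1|=2 > 1)], height=2
  node 29: h_left=-1, h_right=2, diff=3 [FAIL (|-1-2|=3 > 1)], height=3
  node 10: h_left=-1, h_right=3, diff=4 [FAIL (|-1-3|=4 > 1)], height=4
Node 30 violates the condition: |-1 - 1| = 2 > 1.
Result: Not balanced


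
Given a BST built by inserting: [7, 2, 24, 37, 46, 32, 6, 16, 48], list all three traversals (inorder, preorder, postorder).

Tree insertion order: [7, 2, 24, 37, 46, 32, 6, 16, 48]
Tree (level-order array): [7, 2, 24, None, 6, 16, 37, None, None, None, None, 32, 46, None, None, None, 48]
Inorder (L, root, R): [2, 6, 7, 16, 24, 32, 37, 46, 48]
Preorder (root, L, R): [7, 2, 6, 24, 16, 37, 32, 46, 48]
Postorder (L, R, root): [6, 2, 16, 32, 48, 46, 37, 24, 7]


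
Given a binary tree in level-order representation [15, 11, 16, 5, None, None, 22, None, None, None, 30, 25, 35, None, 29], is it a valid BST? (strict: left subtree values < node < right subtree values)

Level-order array: [15, 11, 16, 5, None, None, 22, None, None, None, 30, 25, 35, None, 29]
Validate using subtree bounds (lo, hi): at each node, require lo < value < hi,
then recurse left with hi=value and right with lo=value.
Preorder trace (stopping at first violation):
  at node 15 with bounds (-inf, +inf): OK
  at node 11 with bounds (-inf, 15): OK
  at node 5 with bounds (-inf, 11): OK
  at node 16 with bounds (15, +inf): OK
  at node 22 with bounds (16, +inf): OK
  at node 30 with bounds (22, +inf): OK
  at node 25 with bounds (22, 30): OK
  at node 29 with bounds (25, 30): OK
  at node 35 with bounds (30, +inf): OK
No violation found at any node.
Result: Valid BST


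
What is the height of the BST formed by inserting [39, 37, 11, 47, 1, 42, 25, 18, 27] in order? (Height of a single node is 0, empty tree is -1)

Insertion order: [39, 37, 11, 47, 1, 42, 25, 18, 27]
Tree (level-order array): [39, 37, 47, 11, None, 42, None, 1, 25, None, None, None, None, 18, 27]
Compute height bottom-up (empty subtree = -1):
  height(1) = 1 + max(-1, -1) = 0
  height(18) = 1 + max(-1, -1) = 0
  height(27) = 1 + max(-1, -1) = 0
  height(25) = 1 + max(0, 0) = 1
  height(11) = 1 + max(0, 1) = 2
  height(37) = 1 + max(2, -1) = 3
  height(42) = 1 + max(-1, -1) = 0
  height(47) = 1 + max(0, -1) = 1
  height(39) = 1 + max(3, 1) = 4
Height = 4


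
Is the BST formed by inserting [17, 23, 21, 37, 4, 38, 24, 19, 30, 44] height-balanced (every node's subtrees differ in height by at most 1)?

Tree (level-order array): [17, 4, 23, None, None, 21, 37, 19, None, 24, 38, None, None, None, 30, None, 44]
Definition: a tree is height-balanced if, at every node, |h(left) - h(right)| <= 1 (empty subtree has height -1).
Bottom-up per-node check:
  node 4: h_left=-1, h_right=-1, diff=0 [OK], height=0
  node 19: h_left=-1, h_right=-1, diff=0 [OK], height=0
  node 21: h_left=0, h_right=-1, diff=1 [OK], height=1
  node 30: h_left=-1, h_right=-1, diff=0 [OK], height=0
  node 24: h_left=-1, h_right=0, diff=1 [OK], height=1
  node 44: h_left=-1, h_right=-1, diff=0 [OK], height=0
  node 38: h_left=-1, h_right=0, diff=1 [OK], height=1
  node 37: h_left=1, h_right=1, diff=0 [OK], height=2
  node 23: h_left=1, h_right=2, diff=1 [OK], height=3
  node 17: h_left=0, h_right=3, diff=3 [FAIL (|0-3|=3 > 1)], height=4
Node 17 violates the condition: |0 - 3| = 3 > 1.
Result: Not balanced


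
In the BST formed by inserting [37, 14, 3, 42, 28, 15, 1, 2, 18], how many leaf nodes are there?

Tree built from: [37, 14, 3, 42, 28, 15, 1, 2, 18]
Tree (level-order array): [37, 14, 42, 3, 28, None, None, 1, None, 15, None, None, 2, None, 18]
Rule: A leaf has 0 children.
Per-node child counts:
  node 37: 2 child(ren)
  node 14: 2 child(ren)
  node 3: 1 child(ren)
  node 1: 1 child(ren)
  node 2: 0 child(ren)
  node 28: 1 child(ren)
  node 15: 1 child(ren)
  node 18: 0 child(ren)
  node 42: 0 child(ren)
Matching nodes: [2, 18, 42]
Count of leaf nodes: 3


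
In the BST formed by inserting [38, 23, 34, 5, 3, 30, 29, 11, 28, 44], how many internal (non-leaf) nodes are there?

Tree built from: [38, 23, 34, 5, 3, 30, 29, 11, 28, 44]
Tree (level-order array): [38, 23, 44, 5, 34, None, None, 3, 11, 30, None, None, None, None, None, 29, None, 28]
Rule: An internal node has at least one child.
Per-node child counts:
  node 38: 2 child(ren)
  node 23: 2 child(ren)
  node 5: 2 child(ren)
  node 3: 0 child(ren)
  node 11: 0 child(ren)
  node 34: 1 child(ren)
  node 30: 1 child(ren)
  node 29: 1 child(ren)
  node 28: 0 child(ren)
  node 44: 0 child(ren)
Matching nodes: [38, 23, 5, 34, 30, 29]
Count of internal (non-leaf) nodes: 6


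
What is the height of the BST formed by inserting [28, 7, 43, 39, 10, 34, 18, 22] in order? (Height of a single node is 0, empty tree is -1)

Insertion order: [28, 7, 43, 39, 10, 34, 18, 22]
Tree (level-order array): [28, 7, 43, None, 10, 39, None, None, 18, 34, None, None, 22]
Compute height bottom-up (empty subtree = -1):
  height(22) = 1 + max(-1, -1) = 0
  height(18) = 1 + max(-1, 0) = 1
  height(10) = 1 + max(-1, 1) = 2
  height(7) = 1 + max(-1, 2) = 3
  height(34) = 1 + max(-1, -1) = 0
  height(39) = 1 + max(0, -1) = 1
  height(43) = 1 + max(1, -1) = 2
  height(28) = 1 + max(3, 2) = 4
Height = 4


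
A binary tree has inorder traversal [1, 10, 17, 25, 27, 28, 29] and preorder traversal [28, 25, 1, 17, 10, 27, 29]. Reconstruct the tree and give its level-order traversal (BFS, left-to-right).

Inorder:  [1, 10, 17, 25, 27, 28, 29]
Preorder: [28, 25, 1, 17, 10, 27, 29]
Algorithm: preorder visits root first, so consume preorder in order;
for each root, split the current inorder slice at that value into
left-subtree inorder and right-subtree inorder, then recurse.
Recursive splits:
  root=28; inorder splits into left=[1, 10, 17, 25, 27], right=[29]
  root=25; inorder splits into left=[1, 10, 17], right=[27]
  root=1; inorder splits into left=[], right=[10, 17]
  root=17; inorder splits into left=[10], right=[]
  root=10; inorder splits into left=[], right=[]
  root=27; inorder splits into left=[], right=[]
  root=29; inorder splits into left=[], right=[]
Reconstructed level-order: [28, 25, 29, 1, 27, 17, 10]


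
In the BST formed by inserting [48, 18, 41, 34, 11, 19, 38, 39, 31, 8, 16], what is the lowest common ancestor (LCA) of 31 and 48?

Tree insertion order: [48, 18, 41, 34, 11, 19, 38, 39, 31, 8, 16]
Tree (level-order array): [48, 18, None, 11, 41, 8, 16, 34, None, None, None, None, None, 19, 38, None, 31, None, 39]
In a BST, the LCA of p=31, q=48 is the first node v on the
root-to-leaf path with p <= v <= q (go left if both < v, right if both > v).
Walk from root:
  at 48: 31 <= 48 <= 48, this is the LCA
LCA = 48


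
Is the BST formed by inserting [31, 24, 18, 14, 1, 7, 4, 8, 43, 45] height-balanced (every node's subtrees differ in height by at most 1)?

Tree (level-order array): [31, 24, 43, 18, None, None, 45, 14, None, None, None, 1, None, None, 7, 4, 8]
Definition: a tree is height-balanced if, at every node, |h(left) - h(right)| <= 1 (empty subtree has height -1).
Bottom-up per-node check:
  node 4: h_left=-1, h_right=-1, diff=0 [OK], height=0
  node 8: h_left=-1, h_right=-1, diff=0 [OK], height=0
  node 7: h_left=0, h_right=0, diff=0 [OK], height=1
  node 1: h_left=-1, h_right=1, diff=2 [FAIL (|-1-1|=2 > 1)], height=2
  node 14: h_left=2, h_right=-1, diff=3 [FAIL (|2--1|=3 > 1)], height=3
  node 18: h_left=3, h_right=-1, diff=4 [FAIL (|3--1|=4 > 1)], height=4
  node 24: h_left=4, h_right=-1, diff=5 [FAIL (|4--1|=5 > 1)], height=5
  node 45: h_left=-1, h_right=-1, diff=0 [OK], height=0
  node 43: h_left=-1, h_right=0, diff=1 [OK], height=1
  node 31: h_left=5, h_right=1, diff=4 [FAIL (|5-1|=4 > 1)], height=6
Node 1 violates the condition: |-1 - 1| = 2 > 1.
Result: Not balanced


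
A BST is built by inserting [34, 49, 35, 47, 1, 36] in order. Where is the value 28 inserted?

Starting tree (level order): [34, 1, 49, None, None, 35, None, None, 47, 36]
Insertion path: 34 -> 1
Result: insert 28 as right child of 1
Final tree (level order): [34, 1, 49, None, 28, 35, None, None, None, None, 47, 36]


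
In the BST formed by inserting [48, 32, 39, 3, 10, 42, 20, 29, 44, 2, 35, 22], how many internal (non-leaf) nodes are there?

Tree built from: [48, 32, 39, 3, 10, 42, 20, 29, 44, 2, 35, 22]
Tree (level-order array): [48, 32, None, 3, 39, 2, 10, 35, 42, None, None, None, 20, None, None, None, 44, None, 29, None, None, 22]
Rule: An internal node has at least one child.
Per-node child counts:
  node 48: 1 child(ren)
  node 32: 2 child(ren)
  node 3: 2 child(ren)
  node 2: 0 child(ren)
  node 10: 1 child(ren)
  node 20: 1 child(ren)
  node 29: 1 child(ren)
  node 22: 0 child(ren)
  node 39: 2 child(ren)
  node 35: 0 child(ren)
  node 42: 1 child(ren)
  node 44: 0 child(ren)
Matching nodes: [48, 32, 3, 10, 20, 29, 39, 42]
Count of internal (non-leaf) nodes: 8


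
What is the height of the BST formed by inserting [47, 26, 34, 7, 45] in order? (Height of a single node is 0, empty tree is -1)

Insertion order: [47, 26, 34, 7, 45]
Tree (level-order array): [47, 26, None, 7, 34, None, None, None, 45]
Compute height bottom-up (empty subtree = -1):
  height(7) = 1 + max(-1, -1) = 0
  height(45) = 1 + max(-1, -1) = 0
  height(34) = 1 + max(-1, 0) = 1
  height(26) = 1 + max(0, 1) = 2
  height(47) = 1 + max(2, -1) = 3
Height = 3


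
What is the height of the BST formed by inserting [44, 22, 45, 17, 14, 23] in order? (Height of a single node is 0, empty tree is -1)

Insertion order: [44, 22, 45, 17, 14, 23]
Tree (level-order array): [44, 22, 45, 17, 23, None, None, 14]
Compute height bottom-up (empty subtree = -1):
  height(14) = 1 + max(-1, -1) = 0
  height(17) = 1 + max(0, -1) = 1
  height(23) = 1 + max(-1, -1) = 0
  height(22) = 1 + max(1, 0) = 2
  height(45) = 1 + max(-1, -1) = 0
  height(44) = 1 + max(2, 0) = 3
Height = 3


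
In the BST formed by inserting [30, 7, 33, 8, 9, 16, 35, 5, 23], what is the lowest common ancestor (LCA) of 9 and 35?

Tree insertion order: [30, 7, 33, 8, 9, 16, 35, 5, 23]
Tree (level-order array): [30, 7, 33, 5, 8, None, 35, None, None, None, 9, None, None, None, 16, None, 23]
In a BST, the LCA of p=9, q=35 is the first node v on the
root-to-leaf path with p <= v <= q (go left if both < v, right if both > v).
Walk from root:
  at 30: 9 <= 30 <= 35, this is the LCA
LCA = 30


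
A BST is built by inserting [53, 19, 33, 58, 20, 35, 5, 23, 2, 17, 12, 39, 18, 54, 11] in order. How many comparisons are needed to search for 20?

Search path for 20: 53 -> 19 -> 33 -> 20
Found: True
Comparisons: 4
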